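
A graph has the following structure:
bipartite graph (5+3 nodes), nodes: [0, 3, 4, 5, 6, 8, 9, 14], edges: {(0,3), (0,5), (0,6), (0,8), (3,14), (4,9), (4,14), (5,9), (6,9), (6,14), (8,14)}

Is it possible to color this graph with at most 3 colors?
Yes, G is 3-colorable

A valid 3-coloring: color 1: [0, 9, 14]; color 2: [3, 4, 5, 6, 8].
(χ(G) = 2 ≤ 3.)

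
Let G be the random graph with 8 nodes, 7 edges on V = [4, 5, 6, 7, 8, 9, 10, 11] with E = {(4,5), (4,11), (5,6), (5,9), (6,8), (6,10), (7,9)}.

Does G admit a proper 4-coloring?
Yes, G is 4-colorable

A valid 4-coloring: color 1: [5, 7, 8, 10, 11]; color 2: [4, 6, 9].
(χ(G) = 2 ≤ 4.)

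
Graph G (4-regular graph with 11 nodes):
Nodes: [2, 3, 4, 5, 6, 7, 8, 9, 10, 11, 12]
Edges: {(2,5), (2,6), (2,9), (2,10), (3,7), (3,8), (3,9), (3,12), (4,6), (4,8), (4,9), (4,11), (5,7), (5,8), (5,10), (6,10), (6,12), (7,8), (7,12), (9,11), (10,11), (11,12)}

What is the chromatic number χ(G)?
Clique number ω(G) = 3 (lower bound: χ ≥ ω).
The clique on [2, 5, 10] has size 3, forcing χ ≥ 3, and the coloring below uses 3 colors, so χ(G) = 3.
A valid 3-coloring: color 1: [3, 5, 6, 11]; color 2: [2, 4, 7]; color 3: [8, 9, 10, 12].

χ(G) = 3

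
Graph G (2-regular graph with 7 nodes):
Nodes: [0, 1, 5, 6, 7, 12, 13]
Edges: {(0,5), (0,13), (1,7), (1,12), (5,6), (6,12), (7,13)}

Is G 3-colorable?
A valid 3-coloring: color 1: [5, 12, 13]; color 2: [0, 1, 6]; color 3: [7].
(χ(G) = 3 ≤ 3.)

Yes, G is 3-colorable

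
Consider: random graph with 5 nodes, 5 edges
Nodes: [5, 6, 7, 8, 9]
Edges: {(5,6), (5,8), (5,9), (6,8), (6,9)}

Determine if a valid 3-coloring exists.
A valid 3-coloring: color 1: [5, 7]; color 2: [6]; color 3: [8, 9].
(χ(G) = 3 ≤ 3.)

Yes, G is 3-colorable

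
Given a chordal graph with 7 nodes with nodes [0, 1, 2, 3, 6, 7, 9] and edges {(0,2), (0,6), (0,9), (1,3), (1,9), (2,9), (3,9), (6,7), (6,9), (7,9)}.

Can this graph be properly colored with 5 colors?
Yes, G is 5-colorable

A valid 5-coloring: color 1: [9]; color 2: [2, 3, 6]; color 3: [0, 1, 7].
(χ(G) = 3 ≤ 5.)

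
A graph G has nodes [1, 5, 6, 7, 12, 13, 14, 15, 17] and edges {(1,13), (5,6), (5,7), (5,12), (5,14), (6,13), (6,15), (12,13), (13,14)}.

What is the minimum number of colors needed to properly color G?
Clique number ω(G) = 2 (lower bound: χ ≥ ω).
The graph is bipartite (no odd cycle), so 2 colors suffice: χ(G) = 2.
A valid 2-coloring: color 1: [5, 13, 15, 17]; color 2: [1, 6, 7, 12, 14].

χ(G) = 2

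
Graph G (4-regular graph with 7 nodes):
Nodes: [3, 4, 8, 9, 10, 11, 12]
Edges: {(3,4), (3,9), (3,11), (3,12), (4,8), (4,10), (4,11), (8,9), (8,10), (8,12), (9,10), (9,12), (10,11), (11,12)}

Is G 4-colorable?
Yes, G is 4-colorable

A valid 4-coloring: color 1: [8, 11]; color 2: [4, 9]; color 3: [3, 10]; color 4: [12].
(χ(G) = 4 ≤ 4.)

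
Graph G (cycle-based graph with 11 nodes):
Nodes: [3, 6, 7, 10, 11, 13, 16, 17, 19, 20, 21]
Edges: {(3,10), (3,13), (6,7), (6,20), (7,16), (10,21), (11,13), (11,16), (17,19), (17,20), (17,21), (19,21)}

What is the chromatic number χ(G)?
χ(G) = 3

Clique number ω(G) = 3 (lower bound: χ ≥ ω).
The clique on [17, 19, 21] has size 3, forcing χ ≥ 3, and the coloring below uses 3 colors, so χ(G) = 3.
A valid 3-coloring: color 1: [6, 10, 13, 16, 17]; color 2: [3, 7, 11, 20, 21]; color 3: [19].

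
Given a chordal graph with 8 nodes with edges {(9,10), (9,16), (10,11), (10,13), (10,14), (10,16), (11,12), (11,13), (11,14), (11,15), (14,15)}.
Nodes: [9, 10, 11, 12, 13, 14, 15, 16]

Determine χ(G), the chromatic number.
Clique number ω(G) = 3 (lower bound: χ ≥ ω).
The clique on [9, 10, 16] has size 3, forcing χ ≥ 3, and the coloring below uses 3 colors, so χ(G) = 3.
A valid 3-coloring: color 1: [10, 12, 15]; color 2: [11, 16]; color 3: [9, 13, 14].

χ(G) = 3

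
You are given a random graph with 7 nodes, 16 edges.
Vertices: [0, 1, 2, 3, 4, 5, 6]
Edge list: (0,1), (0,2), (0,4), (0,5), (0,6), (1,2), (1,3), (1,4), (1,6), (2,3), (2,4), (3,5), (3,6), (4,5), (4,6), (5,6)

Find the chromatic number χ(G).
Clique number ω(G) = 4 (lower bound: χ ≥ ω).
The clique on [0, 1, 2, 4] has size 4, forcing χ ≥ 4, and the coloring below uses 4 colors, so χ(G) = 4.
A valid 4-coloring: color 1: [2, 6]; color 2: [3, 4]; color 3: [0]; color 4: [1, 5].

χ(G) = 4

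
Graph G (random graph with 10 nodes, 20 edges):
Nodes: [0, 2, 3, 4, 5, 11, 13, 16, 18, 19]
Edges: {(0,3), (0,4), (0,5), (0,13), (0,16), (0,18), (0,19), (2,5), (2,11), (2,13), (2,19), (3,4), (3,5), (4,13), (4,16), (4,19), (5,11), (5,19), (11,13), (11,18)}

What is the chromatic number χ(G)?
χ(G) = 4

Clique number ω(G) = 3 (lower bound: χ ≥ ω).
Suppose a proper 3-coloring c exists. The clique [0, 3, 4] takes 3 distinct colors; by symmetry let c(0) = 1, c(3) = 2, c(4) = 3.
- Vertex 5: neighbors [0, 3] already have colors [1, 2] ⇒ c(5) = 3.
- Vertex 13: neighbors [0, 4] already have colors [1, 3] ⇒ c(13) = 2.
- Vertex 2: neighbors [13, 5] already have colors [2, 3] ⇒ c(2) = 1.
- Vertex 11: neighbors [2, 13, 5] already have colors [1, 2, 3] — all 3 colors blocked. Contradiction.
The forced assignments end in a contradiction, so G has no proper 3-coloring (χ ≥ 4).
The coloring below uses 4 colors, so χ(G) = 4.
A valid 4-coloring: color 1: [0, 2]; color 2: [4, 5, 18]; color 3: [3, 11, 16, 19]; color 4: [13].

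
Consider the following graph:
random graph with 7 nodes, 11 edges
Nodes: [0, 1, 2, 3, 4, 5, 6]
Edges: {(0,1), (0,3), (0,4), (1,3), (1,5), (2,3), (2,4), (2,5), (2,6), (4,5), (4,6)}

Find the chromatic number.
χ(G) = 3

Clique number ω(G) = 3 (lower bound: χ ≥ ω).
The clique on [0, 1, 3] has size 3, forcing χ ≥ 3, and the coloring below uses 3 colors, so χ(G) = 3.
A valid 3-coloring: color 1: [1, 2]; color 2: [3, 4]; color 3: [0, 5, 6].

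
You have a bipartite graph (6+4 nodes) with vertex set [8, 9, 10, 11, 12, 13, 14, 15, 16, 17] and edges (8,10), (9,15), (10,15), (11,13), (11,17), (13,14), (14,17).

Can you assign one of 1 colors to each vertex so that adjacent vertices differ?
Edge (9,15) forces its endpoints to differ, so 1 color is not enough.

No, G is not 1-colorable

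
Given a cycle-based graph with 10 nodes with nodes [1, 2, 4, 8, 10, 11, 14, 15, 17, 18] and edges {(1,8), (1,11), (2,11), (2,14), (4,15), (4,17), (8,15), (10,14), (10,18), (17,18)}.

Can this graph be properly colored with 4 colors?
Yes, G is 4-colorable

A valid 4-coloring: color 1: [1, 2, 10, 15, 17]; color 2: [4, 8, 11, 14, 18].
(χ(G) = 2 ≤ 4.)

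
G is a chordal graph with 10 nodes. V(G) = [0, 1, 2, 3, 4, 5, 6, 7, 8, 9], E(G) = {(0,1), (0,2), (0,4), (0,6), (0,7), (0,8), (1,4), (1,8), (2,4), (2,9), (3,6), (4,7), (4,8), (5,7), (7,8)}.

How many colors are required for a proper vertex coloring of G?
χ(G) = 4

Clique number ω(G) = 4 (lower bound: χ ≥ ω).
The clique on [0, 1, 4, 8] has size 4, forcing χ ≥ 4, and the coloring below uses 4 colors, so χ(G) = 4.
A valid 4-coloring: color 1: [0, 3, 5, 9]; color 2: [4, 6]; color 3: [2, 8]; color 4: [1, 7].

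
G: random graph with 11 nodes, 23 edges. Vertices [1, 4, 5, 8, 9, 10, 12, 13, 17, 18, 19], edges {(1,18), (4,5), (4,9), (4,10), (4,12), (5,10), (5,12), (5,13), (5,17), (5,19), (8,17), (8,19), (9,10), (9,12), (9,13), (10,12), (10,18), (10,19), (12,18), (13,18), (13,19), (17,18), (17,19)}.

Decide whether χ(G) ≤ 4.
A valid 4-coloring: color 1: [1, 10, 13, 17]; color 2: [5, 8, 9, 18]; color 3: [12, 19]; color 4: [4].
(χ(G) = 4 ≤ 4.)

Yes, G is 4-colorable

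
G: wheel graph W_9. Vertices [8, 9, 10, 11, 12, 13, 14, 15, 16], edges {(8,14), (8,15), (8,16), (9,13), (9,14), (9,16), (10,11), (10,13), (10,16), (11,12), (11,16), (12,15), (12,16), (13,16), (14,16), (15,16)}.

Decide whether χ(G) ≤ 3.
Yes, G is 3-colorable

A valid 3-coloring: color 1: [16]; color 2: [11, 13, 14, 15]; color 3: [8, 9, 10, 12].
(χ(G) = 3 ≤ 3.)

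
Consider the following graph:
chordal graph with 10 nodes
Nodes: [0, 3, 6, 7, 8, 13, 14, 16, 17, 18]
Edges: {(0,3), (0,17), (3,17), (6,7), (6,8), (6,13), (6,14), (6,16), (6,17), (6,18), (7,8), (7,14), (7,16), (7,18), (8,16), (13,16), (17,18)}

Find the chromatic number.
χ(G) = 4

Clique number ω(G) = 4 (lower bound: χ ≥ ω).
The clique on [6, 7, 8, 16] has size 4, forcing χ ≥ 4, and the coloring below uses 4 colors, so χ(G) = 4.
A valid 4-coloring: color 1: [3, 6]; color 2: [7, 13, 17]; color 3: [0, 14, 16, 18]; color 4: [8].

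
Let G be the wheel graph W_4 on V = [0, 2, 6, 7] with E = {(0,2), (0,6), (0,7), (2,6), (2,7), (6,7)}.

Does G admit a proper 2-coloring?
The clique on vertices [0, 2, 6, 7] has size 4 > 2, so it alone needs 4 colors.

No, G is not 2-colorable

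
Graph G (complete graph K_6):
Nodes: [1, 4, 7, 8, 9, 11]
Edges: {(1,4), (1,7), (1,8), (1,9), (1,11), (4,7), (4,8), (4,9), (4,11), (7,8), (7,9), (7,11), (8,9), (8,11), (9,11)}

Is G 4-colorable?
The clique on vertices [1, 4, 7, 8, 9, 11] has size 6 > 4, so it alone needs 6 colors.

No, G is not 4-colorable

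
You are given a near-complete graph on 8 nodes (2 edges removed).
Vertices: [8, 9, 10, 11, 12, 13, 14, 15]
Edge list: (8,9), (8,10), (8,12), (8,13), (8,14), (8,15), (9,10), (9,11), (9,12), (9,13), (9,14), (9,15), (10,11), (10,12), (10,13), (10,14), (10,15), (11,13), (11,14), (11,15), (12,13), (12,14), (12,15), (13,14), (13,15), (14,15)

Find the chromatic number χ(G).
Clique number ω(G) = 7 (lower bound: χ ≥ ω).
The clique on [8, 9, 10, 12, 13, 14, 15] has size 7, forcing χ ≥ 7, and the coloring below uses 7 colors, so χ(G) = 7.
A valid 7-coloring: color 1: [15]; color 2: [13]; color 3: [9]; color 4: [14]; color 5: [10]; color 6: [11, 12]; color 7: [8].

χ(G) = 7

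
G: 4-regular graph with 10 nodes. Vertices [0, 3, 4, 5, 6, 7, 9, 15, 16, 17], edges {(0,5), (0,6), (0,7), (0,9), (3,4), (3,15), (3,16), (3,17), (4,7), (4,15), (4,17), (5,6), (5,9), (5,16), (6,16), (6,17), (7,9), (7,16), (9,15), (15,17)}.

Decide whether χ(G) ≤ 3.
No, G is not 3-colorable

The clique on vertices [3, 4, 15, 17] has size 4 > 3, so it alone needs 4 colors.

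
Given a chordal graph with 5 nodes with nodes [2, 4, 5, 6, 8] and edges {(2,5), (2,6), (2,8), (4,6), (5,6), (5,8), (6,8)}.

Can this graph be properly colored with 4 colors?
Yes, G is 4-colorable

A valid 4-coloring: color 1: [6]; color 2: [2, 4]; color 3: [5]; color 4: [8].
(χ(G) = 4 ≤ 4.)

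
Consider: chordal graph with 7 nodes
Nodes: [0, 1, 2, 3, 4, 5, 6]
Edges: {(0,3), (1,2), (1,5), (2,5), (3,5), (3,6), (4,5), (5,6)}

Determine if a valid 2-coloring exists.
No, G is not 2-colorable

The clique on vertices [1, 2, 5] has size 3 > 2, so it alone needs 3 colors.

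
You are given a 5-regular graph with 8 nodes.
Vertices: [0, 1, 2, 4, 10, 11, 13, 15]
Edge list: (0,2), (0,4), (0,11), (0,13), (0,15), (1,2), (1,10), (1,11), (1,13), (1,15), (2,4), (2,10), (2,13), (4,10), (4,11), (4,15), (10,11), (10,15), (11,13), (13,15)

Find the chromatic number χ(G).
Clique number ω(G) = 3 (lower bound: χ ≥ ω).
Odd cycle [10, 4, 0, 13, 1] needs 3 colors (χ ≥ 3).
Vertex 2 is adjacent to every vertex of [0, 1, 4, 10, 13], which already need 3 colors among themselves, so 2 needs a new color (χ ≥ 4).
The coloring below uses 4 colors, so χ(G) = 4.
A valid 4-coloring: color 1: [2, 11, 15]; color 2: [10, 13]; color 3: [0, 1]; color 4: [4].

χ(G) = 4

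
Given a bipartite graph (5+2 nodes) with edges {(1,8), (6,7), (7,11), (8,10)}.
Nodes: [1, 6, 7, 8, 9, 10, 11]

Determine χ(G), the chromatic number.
χ(G) = 2

Clique number ω(G) = 2 (lower bound: χ ≥ ω).
The graph is bipartite (no odd cycle), so 2 colors suffice: χ(G) = 2.
A valid 2-coloring: color 1: [7, 8, 9]; color 2: [1, 6, 10, 11].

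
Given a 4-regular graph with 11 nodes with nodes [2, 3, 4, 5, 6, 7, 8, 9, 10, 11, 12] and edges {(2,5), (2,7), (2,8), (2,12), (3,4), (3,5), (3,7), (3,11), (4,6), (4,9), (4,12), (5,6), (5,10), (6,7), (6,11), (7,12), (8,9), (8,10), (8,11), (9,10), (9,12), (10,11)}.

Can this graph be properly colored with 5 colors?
Yes, G is 5-colorable

A valid 5-coloring: color 1: [3, 6, 8, 12]; color 2: [5, 7, 9, 11]; color 3: [2, 4, 10].
(χ(G) = 3 ≤ 5.)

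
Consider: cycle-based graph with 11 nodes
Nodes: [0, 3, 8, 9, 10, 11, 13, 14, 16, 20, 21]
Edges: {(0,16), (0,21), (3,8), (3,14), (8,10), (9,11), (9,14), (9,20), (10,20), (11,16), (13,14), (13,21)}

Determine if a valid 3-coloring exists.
A valid 3-coloring: color 1: [3, 9, 10, 16, 21]; color 2: [0, 8, 11, 14, 20]; color 3: [13].
(χ(G) = 3 ≤ 3.)

Yes, G is 3-colorable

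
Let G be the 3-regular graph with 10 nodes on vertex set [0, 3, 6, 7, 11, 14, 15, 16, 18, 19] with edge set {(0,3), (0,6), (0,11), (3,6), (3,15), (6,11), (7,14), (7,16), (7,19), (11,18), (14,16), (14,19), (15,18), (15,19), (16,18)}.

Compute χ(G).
Clique number ω(G) = 3 (lower bound: χ ≥ ω).
The clique on [0, 6, 11] has size 3, forcing χ ≥ 3, and the coloring below uses 3 colors, so χ(G) = 3.
A valid 3-coloring: color 1: [3, 11, 16, 19]; color 2: [0, 14, 15]; color 3: [6, 7, 18].

χ(G) = 3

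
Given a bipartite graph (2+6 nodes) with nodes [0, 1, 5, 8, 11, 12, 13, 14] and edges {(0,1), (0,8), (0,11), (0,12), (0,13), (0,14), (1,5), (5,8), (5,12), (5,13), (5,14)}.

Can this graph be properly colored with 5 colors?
A valid 5-coloring: color 1: [0, 5]; color 2: [1, 8, 11, 12, 13, 14].
(χ(G) = 2 ≤ 5.)

Yes, G is 5-colorable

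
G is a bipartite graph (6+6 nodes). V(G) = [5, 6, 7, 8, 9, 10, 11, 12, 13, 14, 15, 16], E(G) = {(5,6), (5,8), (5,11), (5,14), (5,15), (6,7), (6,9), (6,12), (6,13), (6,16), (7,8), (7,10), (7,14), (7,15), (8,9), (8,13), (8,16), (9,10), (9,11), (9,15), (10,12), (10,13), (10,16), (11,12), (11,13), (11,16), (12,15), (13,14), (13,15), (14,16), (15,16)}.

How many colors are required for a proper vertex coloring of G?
Clique number ω(G) = 2 (lower bound: χ ≥ ω).
The graph is bipartite (no odd cycle), so 2 colors suffice: χ(G) = 2.
A valid 2-coloring: color 1: [6, 8, 10, 11, 14, 15]; color 2: [5, 7, 9, 12, 13, 16].

χ(G) = 2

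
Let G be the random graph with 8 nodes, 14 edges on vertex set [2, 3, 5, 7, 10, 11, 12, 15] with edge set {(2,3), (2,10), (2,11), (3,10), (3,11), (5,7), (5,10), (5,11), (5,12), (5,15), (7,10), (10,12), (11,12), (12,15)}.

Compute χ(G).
χ(G) = 3

Clique number ω(G) = 3 (lower bound: χ ≥ ω).
The clique on [2, 3, 10] has size 3, forcing χ ≥ 3, and the coloring below uses 3 colors, so χ(G) = 3.
A valid 3-coloring: color 1: [10, 11, 15]; color 2: [2, 5]; color 3: [3, 7, 12].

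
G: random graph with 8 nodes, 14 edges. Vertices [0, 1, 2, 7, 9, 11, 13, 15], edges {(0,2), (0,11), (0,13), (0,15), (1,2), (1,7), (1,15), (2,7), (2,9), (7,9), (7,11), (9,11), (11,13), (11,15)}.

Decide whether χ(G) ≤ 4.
A valid 4-coloring: color 1: [2, 11]; color 2: [7, 13, 15]; color 3: [0, 1, 9].
(χ(G) = 3 ≤ 4.)

Yes, G is 4-colorable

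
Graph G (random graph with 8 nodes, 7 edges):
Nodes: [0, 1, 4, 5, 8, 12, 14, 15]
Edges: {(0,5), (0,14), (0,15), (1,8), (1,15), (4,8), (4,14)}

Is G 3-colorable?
A valid 3-coloring: color 1: [0, 1, 4, 12]; color 2: [5, 8, 14, 15].
(χ(G) = 2 ≤ 3.)

Yes, G is 3-colorable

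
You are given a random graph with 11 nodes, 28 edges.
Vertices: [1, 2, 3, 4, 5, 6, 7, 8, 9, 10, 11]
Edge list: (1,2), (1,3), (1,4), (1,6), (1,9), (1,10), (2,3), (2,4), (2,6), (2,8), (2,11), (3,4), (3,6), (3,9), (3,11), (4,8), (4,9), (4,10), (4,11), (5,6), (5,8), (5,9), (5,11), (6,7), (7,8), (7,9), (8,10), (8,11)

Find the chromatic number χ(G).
Clique number ω(G) = 4 (lower bound: χ ≥ ω).
Suppose a proper 4-coloring c exists. The clique [1, 2, 3, 4] takes 4 distinct colors; by symmetry let c(1) = 1, c(2) = 2, c(3) = 3, c(4) = 4.
- Vertex 6: neighbors [1, 2, 3] already have colors [1, 2, 3] ⇒ c(6) = 4.
- Vertex 9: neighbors [1, 3, 4] already have colors [1, 3, 4] ⇒ c(9) = 2.
- Vertex 11: neighbors [2, 3, 4] already have colors [2, 3, 4] ⇒ c(11) = 1.
- Vertex 8: neighbors [11, 2, 4] already have colors [1, 2, 4] ⇒ c(8) = 3.
- Vertex 5: neighbors [11, 9, 8, 6] already have colors [1, 2, 3, 4] — all 4 colors blocked. Contradiction.
The forced assignments end in a contradiction, so G has no proper 4-coloring (χ ≥ 5).
The coloring below uses 5 colors, so χ(G) = 5.
A valid 5-coloring: color 1: [4, 6]; color 2: [1, 7, 11]; color 3: [2, 9, 10]; color 4: [3, 8]; color 5: [5].

χ(G) = 5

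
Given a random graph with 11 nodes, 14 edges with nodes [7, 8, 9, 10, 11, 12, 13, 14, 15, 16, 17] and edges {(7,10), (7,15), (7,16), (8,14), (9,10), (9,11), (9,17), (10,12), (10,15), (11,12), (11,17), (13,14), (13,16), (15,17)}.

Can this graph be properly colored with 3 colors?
Yes, G is 3-colorable

A valid 3-coloring: color 1: [10, 14, 16, 17]; color 2: [8, 11, 13, 15]; color 3: [7, 9, 12].
(χ(G) = 3 ≤ 3.)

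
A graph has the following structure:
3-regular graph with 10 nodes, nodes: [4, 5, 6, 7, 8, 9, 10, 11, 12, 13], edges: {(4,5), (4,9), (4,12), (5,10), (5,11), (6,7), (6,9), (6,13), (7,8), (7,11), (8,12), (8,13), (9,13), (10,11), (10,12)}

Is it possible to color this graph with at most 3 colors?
Yes, G is 3-colorable

A valid 3-coloring: color 1: [5, 7, 12, 13]; color 2: [4, 6, 8, 11]; color 3: [9, 10].
(χ(G) = 3 ≤ 3.)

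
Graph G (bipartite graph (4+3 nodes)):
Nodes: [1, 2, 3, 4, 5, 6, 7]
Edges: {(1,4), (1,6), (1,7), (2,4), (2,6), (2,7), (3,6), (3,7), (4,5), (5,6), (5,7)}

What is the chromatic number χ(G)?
Clique number ω(G) = 2 (lower bound: χ ≥ ω).
The graph is bipartite (no odd cycle), so 2 colors suffice: χ(G) = 2.
A valid 2-coloring: color 1: [4, 6, 7]; color 2: [1, 2, 3, 5].

χ(G) = 2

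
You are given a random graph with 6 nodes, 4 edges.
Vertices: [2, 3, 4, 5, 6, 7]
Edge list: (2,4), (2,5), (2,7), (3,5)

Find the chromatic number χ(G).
Clique number ω(G) = 2 (lower bound: χ ≥ ω).
The graph is bipartite (no odd cycle), so 2 colors suffice: χ(G) = 2.
A valid 2-coloring: color 1: [2, 3, 6]; color 2: [4, 5, 7].

χ(G) = 2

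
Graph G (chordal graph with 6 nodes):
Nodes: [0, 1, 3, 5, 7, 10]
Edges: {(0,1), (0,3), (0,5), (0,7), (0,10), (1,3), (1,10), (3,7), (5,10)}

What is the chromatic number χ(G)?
Clique number ω(G) = 3 (lower bound: χ ≥ ω).
The clique on [0, 1, 10] has size 3, forcing χ ≥ 3, and the coloring below uses 3 colors, so χ(G) = 3.
A valid 3-coloring: color 1: [0]; color 2: [3, 10]; color 3: [1, 5, 7].

χ(G) = 3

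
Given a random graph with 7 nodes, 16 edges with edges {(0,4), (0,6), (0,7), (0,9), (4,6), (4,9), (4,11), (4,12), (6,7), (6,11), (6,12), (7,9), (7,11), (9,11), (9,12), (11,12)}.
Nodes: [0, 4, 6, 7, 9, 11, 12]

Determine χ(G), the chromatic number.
Clique number ω(G) = 4 (lower bound: χ ≥ ω).
The clique on [4, 9, 11, 12] has size 4, forcing χ ≥ 4, and the coloring below uses 4 colors, so χ(G) = 4.
A valid 4-coloring: color 1: [6, 9]; color 2: [4, 7]; color 3: [0, 11]; color 4: [12].

χ(G) = 4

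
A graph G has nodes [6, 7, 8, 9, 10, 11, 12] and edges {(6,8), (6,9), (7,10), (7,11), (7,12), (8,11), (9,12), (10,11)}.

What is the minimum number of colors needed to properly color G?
Clique number ω(G) = 3 (lower bound: χ ≥ ω).
The clique on [7, 10, 11] has size 3, forcing χ ≥ 3, and the coloring below uses 3 colors, so χ(G) = 3.
A valid 3-coloring: color 1: [7, 8, 9]; color 2: [6, 11, 12]; color 3: [10].

χ(G) = 3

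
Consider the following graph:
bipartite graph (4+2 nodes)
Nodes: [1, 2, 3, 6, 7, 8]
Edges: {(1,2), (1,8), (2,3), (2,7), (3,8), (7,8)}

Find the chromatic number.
χ(G) = 2

Clique number ω(G) = 2 (lower bound: χ ≥ ω).
The graph is bipartite (no odd cycle), so 2 colors suffice: χ(G) = 2.
A valid 2-coloring: color 1: [2, 6, 8]; color 2: [1, 3, 7].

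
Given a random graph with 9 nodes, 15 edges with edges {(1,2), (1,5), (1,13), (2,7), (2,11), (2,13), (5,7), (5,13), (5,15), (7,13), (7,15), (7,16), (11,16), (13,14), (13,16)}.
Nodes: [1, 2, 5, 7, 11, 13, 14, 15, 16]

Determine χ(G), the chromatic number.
χ(G) = 3

Clique number ω(G) = 3 (lower bound: χ ≥ ω).
The clique on [1, 2, 13] has size 3, forcing χ ≥ 3, and the coloring below uses 3 colors, so χ(G) = 3.
A valid 3-coloring: color 1: [11, 13, 15]; color 2: [1, 7, 14]; color 3: [2, 5, 16].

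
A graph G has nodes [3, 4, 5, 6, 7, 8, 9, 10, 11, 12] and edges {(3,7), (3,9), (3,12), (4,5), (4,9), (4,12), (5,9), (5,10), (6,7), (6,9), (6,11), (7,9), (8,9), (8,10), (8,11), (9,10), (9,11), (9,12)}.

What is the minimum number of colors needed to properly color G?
Clique number ω(G) = 3 (lower bound: χ ≥ ω).
Odd cycle [7, 3, 12, 4, 5, 10, 8, 11, 6] needs 3 colors (χ ≥ 3).
Vertex 9 is adjacent to every vertex of [3, 4, 5, 6, 7, 8, 10, 11, 12], which already need 3 colors among themselves, so 9 needs a new color (χ ≥ 4).
The coloring below uses 4 colors, so χ(G) = 4.
A valid 4-coloring: color 1: [9]; color 2: [5, 7, 11, 12]; color 3: [3, 4, 6, 10]; color 4: [8].

χ(G) = 4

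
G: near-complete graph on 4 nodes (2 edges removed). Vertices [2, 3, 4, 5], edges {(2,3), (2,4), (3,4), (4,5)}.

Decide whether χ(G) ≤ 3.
Yes, G is 3-colorable

A valid 3-coloring: color 1: [4]; color 2: [2, 5]; color 3: [3].
(χ(G) = 3 ≤ 3.)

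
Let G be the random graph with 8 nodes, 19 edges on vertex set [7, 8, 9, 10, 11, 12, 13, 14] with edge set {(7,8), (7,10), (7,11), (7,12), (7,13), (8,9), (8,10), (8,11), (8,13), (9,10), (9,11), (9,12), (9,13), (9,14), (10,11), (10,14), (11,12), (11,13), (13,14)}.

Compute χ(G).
χ(G) = 4

Clique number ω(G) = 4 (lower bound: χ ≥ ω).
The clique on [8, 9, 10, 11] has size 4, forcing χ ≥ 4, and the coloring below uses 4 colors, so χ(G) = 4.
A valid 4-coloring: color 1: [7, 9]; color 2: [11, 14]; color 3: [10, 12, 13]; color 4: [8].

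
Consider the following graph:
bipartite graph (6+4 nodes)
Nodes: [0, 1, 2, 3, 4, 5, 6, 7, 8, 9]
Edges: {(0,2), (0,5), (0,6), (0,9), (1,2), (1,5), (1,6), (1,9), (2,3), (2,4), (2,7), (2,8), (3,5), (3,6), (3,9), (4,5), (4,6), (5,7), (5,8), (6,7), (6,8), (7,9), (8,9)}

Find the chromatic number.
χ(G) = 2

Clique number ω(G) = 2 (lower bound: χ ≥ ω).
The graph is bipartite (no odd cycle), so 2 colors suffice: χ(G) = 2.
A valid 2-coloring: color 1: [2, 5, 6, 9]; color 2: [0, 1, 3, 4, 7, 8].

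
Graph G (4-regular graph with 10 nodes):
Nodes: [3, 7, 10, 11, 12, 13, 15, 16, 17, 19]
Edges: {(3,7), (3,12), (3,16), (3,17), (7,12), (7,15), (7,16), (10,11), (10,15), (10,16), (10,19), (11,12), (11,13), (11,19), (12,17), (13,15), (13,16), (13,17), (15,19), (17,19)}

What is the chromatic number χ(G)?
χ(G) = 4

Clique number ω(G) = 3 (lower bound: χ ≥ ω).
Suppose a proper 3-coloring c exists. The clique [3, 7, 12] takes 3 distinct colors; by symmetry let c(3) = 1, c(7) = 2, c(12) = 3.
- Vertex 16: neighbors [3, 7] already have colors [1, 2] ⇒ c(16) = 3.
- Vertex 17: neighbors [3, 12] already have colors [1, 3] ⇒ c(17) = 2.
- Vertex 13: neighbors [17, 16] already have colors [2, 3] ⇒ c(13) = 1.
- Vertex 11: neighbors [13, 12] already have colors [1, 3] ⇒ c(11) = 2.
- Vertex 10: neighbors [11, 16] already have colors [2, 3] ⇒ c(10) = 1.
- Vertex 15: neighbors [10, 7] already have colors [1, 2] ⇒ c(15) = 3.
- Vertex 19: neighbors [10, 11, 15] already have colors [1, 2, 3] — all 3 colors blocked. Contradiction.
The forced assignments end in a contradiction, so G has no proper 3-coloring (χ ≥ 4).
The coloring below uses 4 colors, so χ(G) = 4.
A valid 4-coloring: color 1: [3, 13, 19]; color 2: [12, 15, 16]; color 3: [7, 10, 17]; color 4: [11].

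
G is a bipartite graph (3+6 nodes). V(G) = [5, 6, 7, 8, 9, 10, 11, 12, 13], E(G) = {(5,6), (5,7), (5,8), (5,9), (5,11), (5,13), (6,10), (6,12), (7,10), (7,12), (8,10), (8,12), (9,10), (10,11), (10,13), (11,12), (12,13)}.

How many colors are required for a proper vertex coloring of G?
Clique number ω(G) = 2 (lower bound: χ ≥ ω).
The graph is bipartite (no odd cycle), so 2 colors suffice: χ(G) = 2.
A valid 2-coloring: color 1: [5, 10, 12]; color 2: [6, 7, 8, 9, 11, 13].

χ(G) = 2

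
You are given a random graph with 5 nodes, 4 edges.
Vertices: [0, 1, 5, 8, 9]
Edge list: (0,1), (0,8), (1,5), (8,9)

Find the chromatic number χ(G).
Clique number ω(G) = 2 (lower bound: χ ≥ ω).
The graph is bipartite (no odd cycle), so 2 colors suffice: χ(G) = 2.
A valid 2-coloring: color 1: [1, 8]; color 2: [0, 5, 9].

χ(G) = 2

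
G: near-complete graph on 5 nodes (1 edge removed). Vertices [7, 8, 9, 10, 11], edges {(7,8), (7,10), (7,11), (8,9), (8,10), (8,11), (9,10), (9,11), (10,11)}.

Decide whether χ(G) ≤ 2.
No, G is not 2-colorable

The clique on vertices [8, 9, 10, 11] has size 4 > 2, so it alone needs 4 colors.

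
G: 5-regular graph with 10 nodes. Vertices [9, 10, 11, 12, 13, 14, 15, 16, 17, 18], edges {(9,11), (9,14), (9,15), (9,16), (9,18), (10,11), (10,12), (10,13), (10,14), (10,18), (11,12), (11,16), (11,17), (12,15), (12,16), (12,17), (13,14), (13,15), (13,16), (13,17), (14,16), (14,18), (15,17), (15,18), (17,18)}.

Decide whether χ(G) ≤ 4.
Yes, G is 4-colorable

A valid 4-coloring: color 1: [11, 14, 15]; color 2: [9, 12, 13]; color 3: [16, 18]; color 4: [10, 17].
(χ(G) = 4 ≤ 4.)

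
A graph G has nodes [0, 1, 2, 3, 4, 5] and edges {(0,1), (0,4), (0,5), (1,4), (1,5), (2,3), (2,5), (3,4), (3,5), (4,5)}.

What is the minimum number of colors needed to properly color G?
χ(G) = 4

Clique number ω(G) = 4 (lower bound: χ ≥ ω).
The clique on [0, 1, 4, 5] has size 4, forcing χ ≥ 4, and the coloring below uses 4 colors, so χ(G) = 4.
A valid 4-coloring: color 1: [5]; color 2: [2, 4]; color 3: [0, 3]; color 4: [1].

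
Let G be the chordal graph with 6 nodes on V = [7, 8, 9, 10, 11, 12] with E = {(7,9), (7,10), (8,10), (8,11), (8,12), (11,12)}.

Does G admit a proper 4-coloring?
Yes, G is 4-colorable

A valid 4-coloring: color 1: [7, 8]; color 2: [9, 10, 11]; color 3: [12].
(χ(G) = 3 ≤ 4.)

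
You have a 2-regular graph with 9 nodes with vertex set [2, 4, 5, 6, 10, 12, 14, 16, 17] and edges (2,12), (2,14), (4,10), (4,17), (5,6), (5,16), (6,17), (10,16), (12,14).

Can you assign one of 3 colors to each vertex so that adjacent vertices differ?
Yes, G is 3-colorable

A valid 3-coloring: color 1: [5, 10, 12, 17]; color 2: [4, 6, 14, 16]; color 3: [2].
(χ(G) = 3 ≤ 3.)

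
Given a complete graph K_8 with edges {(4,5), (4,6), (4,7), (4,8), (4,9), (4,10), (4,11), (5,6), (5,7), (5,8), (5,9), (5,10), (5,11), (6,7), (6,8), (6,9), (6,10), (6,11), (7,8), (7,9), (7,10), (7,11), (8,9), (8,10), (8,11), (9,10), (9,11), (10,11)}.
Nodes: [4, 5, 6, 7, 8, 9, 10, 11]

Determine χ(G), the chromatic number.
χ(G) = 8

Clique number ω(G) = 8 (lower bound: χ ≥ ω).
The clique on [4, 5, 6, 7, 8, 9, 10, 11] has size 8, forcing χ ≥ 8, and the coloring below uses 8 colors, so χ(G) = 8.
A valid 8-coloring: color 1: [11]; color 2: [5]; color 3: [4]; color 4: [8]; color 5: [6]; color 6: [10]; color 7: [7]; color 8: [9].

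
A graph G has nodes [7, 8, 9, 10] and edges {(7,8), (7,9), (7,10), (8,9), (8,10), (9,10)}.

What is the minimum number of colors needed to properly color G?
Clique number ω(G) = 4 (lower bound: χ ≥ ω).
The clique on [7, 8, 9, 10] has size 4, forcing χ ≥ 4, and the coloring below uses 4 colors, so χ(G) = 4.
A valid 4-coloring: color 1: [7]; color 2: [8]; color 3: [9]; color 4: [10].

χ(G) = 4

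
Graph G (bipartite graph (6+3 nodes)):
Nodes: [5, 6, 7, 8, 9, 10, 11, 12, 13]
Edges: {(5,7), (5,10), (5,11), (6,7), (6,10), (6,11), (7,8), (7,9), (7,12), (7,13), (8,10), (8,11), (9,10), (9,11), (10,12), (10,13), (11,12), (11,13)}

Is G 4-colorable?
Yes, G is 4-colorable

A valid 4-coloring: color 1: [7, 10, 11]; color 2: [5, 6, 8, 9, 12, 13].
(χ(G) = 2 ≤ 4.)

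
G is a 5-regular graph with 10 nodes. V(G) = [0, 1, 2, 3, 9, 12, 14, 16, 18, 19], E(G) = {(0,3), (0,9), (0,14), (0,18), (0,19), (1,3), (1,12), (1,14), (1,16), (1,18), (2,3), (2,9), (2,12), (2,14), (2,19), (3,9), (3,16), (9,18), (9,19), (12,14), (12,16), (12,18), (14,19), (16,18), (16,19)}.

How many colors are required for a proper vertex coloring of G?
χ(G) = 4

Clique number ω(G) = 4 (lower bound: χ ≥ ω).
The clique on [1, 12, 16, 18] has size 4, forcing χ ≥ 4, and the coloring below uses 4 colors, so χ(G) = 4.
A valid 4-coloring: color 1: [3, 12, 19]; color 2: [9, 14, 16]; color 3: [2, 18]; color 4: [0, 1].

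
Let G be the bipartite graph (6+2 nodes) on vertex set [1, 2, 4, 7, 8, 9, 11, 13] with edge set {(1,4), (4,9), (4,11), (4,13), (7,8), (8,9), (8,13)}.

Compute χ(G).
χ(G) = 2

Clique number ω(G) = 2 (lower bound: χ ≥ ω).
The graph is bipartite (no odd cycle), so 2 colors suffice: χ(G) = 2.
A valid 2-coloring: color 1: [2, 4, 8]; color 2: [1, 7, 9, 11, 13].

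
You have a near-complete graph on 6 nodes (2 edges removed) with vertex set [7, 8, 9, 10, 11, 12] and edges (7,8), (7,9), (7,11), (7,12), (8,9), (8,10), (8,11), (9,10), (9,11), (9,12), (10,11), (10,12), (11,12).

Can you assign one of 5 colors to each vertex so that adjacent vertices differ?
Yes, G is 5-colorable

A valid 5-coloring: color 1: [9]; color 2: [11]; color 3: [8, 12]; color 4: [7, 10].
(χ(G) = 4 ≤ 5.)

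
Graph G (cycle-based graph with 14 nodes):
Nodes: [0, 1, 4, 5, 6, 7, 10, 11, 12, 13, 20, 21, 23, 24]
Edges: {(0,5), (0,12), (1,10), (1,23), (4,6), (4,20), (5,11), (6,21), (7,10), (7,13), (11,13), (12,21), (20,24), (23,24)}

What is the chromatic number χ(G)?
Clique number ω(G) = 2 (lower bound: χ ≥ ω).
The graph is bipartite (no odd cycle), so 2 colors suffice: χ(G) = 2.
A valid 2-coloring: color 1: [5, 6, 10, 12, 13, 20, 23]; color 2: [0, 1, 4, 7, 11, 21, 24].

χ(G) = 2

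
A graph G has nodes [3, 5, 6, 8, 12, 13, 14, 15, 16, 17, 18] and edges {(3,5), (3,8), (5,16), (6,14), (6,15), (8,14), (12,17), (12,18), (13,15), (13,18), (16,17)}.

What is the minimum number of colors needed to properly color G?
χ(G) = 3

Clique number ω(G) = 2 (lower bound: χ ≥ ω).
Odd cycle [17, 16, 5, 3, 8, 14, 6, 15, 13, 18, 12] needs 3 colors (χ ≥ 3).
The coloring below uses 3 colors, so χ(G) = 3.
A valid 3-coloring: color 1: [5, 6, 8, 17, 18]; color 2: [3, 12, 14, 15, 16]; color 3: [13].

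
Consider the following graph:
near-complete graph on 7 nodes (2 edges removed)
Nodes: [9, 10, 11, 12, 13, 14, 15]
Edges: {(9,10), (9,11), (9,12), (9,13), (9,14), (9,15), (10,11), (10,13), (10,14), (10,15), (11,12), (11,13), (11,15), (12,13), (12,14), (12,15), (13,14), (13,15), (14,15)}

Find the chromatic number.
χ(G) = 5

Clique number ω(G) = 5 (lower bound: χ ≥ ω).
The clique on [9, 10, 11, 13, 15] has size 5, forcing χ ≥ 5, and the coloring below uses 5 colors, so χ(G) = 5.
A valid 5-coloring: color 1: [15]; color 2: [13]; color 3: [9]; color 4: [11, 14]; color 5: [10, 12].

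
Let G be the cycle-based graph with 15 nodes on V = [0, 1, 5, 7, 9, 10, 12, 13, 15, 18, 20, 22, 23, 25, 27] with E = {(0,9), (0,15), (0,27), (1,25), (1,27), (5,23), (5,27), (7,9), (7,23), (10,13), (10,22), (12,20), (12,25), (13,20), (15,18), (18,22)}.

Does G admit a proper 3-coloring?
A valid 3-coloring: color 1: [9, 10, 18, 20, 23, 25, 27]; color 2: [0, 1, 5, 7, 12, 13, 22]; color 3: [15].
(χ(G) = 3 ≤ 3.)

Yes, G is 3-colorable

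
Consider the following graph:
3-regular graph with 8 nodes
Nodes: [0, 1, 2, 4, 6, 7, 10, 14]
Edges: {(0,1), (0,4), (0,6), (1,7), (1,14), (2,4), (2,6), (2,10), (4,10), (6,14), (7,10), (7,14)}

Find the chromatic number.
χ(G) = 3

Clique number ω(G) = 3 (lower bound: χ ≥ ω).
The clique on [2, 4, 10] has size 3, forcing χ ≥ 3, and the coloring below uses 3 colors, so χ(G) = 3.
A valid 3-coloring: color 1: [4, 6, 7]; color 2: [0, 10, 14]; color 3: [1, 2].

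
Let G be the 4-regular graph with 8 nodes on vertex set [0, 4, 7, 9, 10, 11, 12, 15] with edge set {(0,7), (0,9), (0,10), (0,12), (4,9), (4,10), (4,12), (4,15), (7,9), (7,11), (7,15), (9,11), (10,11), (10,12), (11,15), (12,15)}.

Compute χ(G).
Clique number ω(G) = 3 (lower bound: χ ≥ ω).
The clique on [0, 7, 9] has size 3, forcing χ ≥ 3, and the coloring below uses 3 colors, so χ(G) = 3.
A valid 3-coloring: color 1: [7, 12]; color 2: [9, 10, 15]; color 3: [0, 4, 11].

χ(G) = 3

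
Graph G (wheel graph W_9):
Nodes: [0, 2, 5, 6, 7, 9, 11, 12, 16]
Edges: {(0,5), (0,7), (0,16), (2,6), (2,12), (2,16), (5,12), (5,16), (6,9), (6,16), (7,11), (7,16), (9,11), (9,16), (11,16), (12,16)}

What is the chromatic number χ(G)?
χ(G) = 3

Clique number ω(G) = 3 (lower bound: χ ≥ ω).
The clique on [0, 5, 16] has size 3, forcing χ ≥ 3, and the coloring below uses 3 colors, so χ(G) = 3.
A valid 3-coloring: color 1: [16]; color 2: [0, 6, 11, 12]; color 3: [2, 5, 7, 9].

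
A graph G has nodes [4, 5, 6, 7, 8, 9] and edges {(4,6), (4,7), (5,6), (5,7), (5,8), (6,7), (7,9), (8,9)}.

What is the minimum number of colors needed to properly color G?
Clique number ω(G) = 3 (lower bound: χ ≥ ω).
The clique on [4, 6, 7] has size 3, forcing χ ≥ 3, and the coloring below uses 3 colors, so χ(G) = 3.
A valid 3-coloring: color 1: [7, 8]; color 2: [6, 9]; color 3: [4, 5].

χ(G) = 3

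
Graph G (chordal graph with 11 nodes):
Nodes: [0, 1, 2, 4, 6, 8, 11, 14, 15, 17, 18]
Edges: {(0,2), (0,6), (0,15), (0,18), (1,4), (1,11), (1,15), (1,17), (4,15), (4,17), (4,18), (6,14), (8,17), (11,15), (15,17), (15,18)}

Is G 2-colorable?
No, G is not 2-colorable

The clique on vertices [1, 4, 15, 17] has size 4 > 2, so it alone needs 4 colors.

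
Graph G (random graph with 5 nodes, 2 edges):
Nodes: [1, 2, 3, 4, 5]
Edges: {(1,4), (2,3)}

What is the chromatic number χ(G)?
χ(G) = 2

Clique number ω(G) = 2 (lower bound: χ ≥ ω).
The graph is bipartite (no odd cycle), so 2 colors suffice: χ(G) = 2.
A valid 2-coloring: color 1: [3, 4, 5]; color 2: [1, 2].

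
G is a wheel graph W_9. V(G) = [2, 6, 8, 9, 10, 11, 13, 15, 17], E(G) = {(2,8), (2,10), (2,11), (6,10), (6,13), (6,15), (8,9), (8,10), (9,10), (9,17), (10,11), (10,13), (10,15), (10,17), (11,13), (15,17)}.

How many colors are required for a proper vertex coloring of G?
χ(G) = 3

Clique number ω(G) = 3 (lower bound: χ ≥ ω).
The clique on [2, 8, 10] has size 3, forcing χ ≥ 3, and the coloring below uses 3 colors, so χ(G) = 3.
A valid 3-coloring: color 1: [10]; color 2: [2, 9, 13, 15]; color 3: [6, 8, 11, 17].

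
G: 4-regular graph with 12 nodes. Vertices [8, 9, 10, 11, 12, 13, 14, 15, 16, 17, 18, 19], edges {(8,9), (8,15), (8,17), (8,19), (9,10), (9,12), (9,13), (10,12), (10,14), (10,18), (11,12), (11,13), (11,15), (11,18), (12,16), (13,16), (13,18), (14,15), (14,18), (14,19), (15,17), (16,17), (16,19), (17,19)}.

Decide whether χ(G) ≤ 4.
Yes, G is 4-colorable

A valid 4-coloring: color 1: [12, 13, 14, 17]; color 2: [8, 10, 11, 16]; color 3: [9, 15, 18, 19].
(χ(G) = 3 ≤ 4.)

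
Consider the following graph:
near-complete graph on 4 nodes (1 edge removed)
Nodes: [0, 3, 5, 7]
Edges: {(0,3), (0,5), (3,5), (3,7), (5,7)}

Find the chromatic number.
Clique number ω(G) = 3 (lower bound: χ ≥ ω).
The clique on [0, 3, 5] has size 3, forcing χ ≥ 3, and the coloring below uses 3 colors, so χ(G) = 3.
A valid 3-coloring: color 1: [5]; color 2: [3]; color 3: [0, 7].

χ(G) = 3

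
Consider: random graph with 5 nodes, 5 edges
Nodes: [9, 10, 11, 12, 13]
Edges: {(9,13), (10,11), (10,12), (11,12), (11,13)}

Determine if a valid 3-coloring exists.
A valid 3-coloring: color 1: [9, 11]; color 2: [12, 13]; color 3: [10].
(χ(G) = 3 ≤ 3.)

Yes, G is 3-colorable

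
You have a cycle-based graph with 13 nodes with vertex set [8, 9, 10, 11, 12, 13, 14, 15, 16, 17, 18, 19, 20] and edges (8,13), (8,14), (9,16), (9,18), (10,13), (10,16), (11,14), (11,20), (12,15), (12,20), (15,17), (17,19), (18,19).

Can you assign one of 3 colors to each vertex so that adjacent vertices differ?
A valid 3-coloring: color 1: [13, 14, 15, 16, 18, 20]; color 2: [8, 9, 10, 11, 12, 17]; color 3: [19].
(χ(G) = 3 ≤ 3.)

Yes, G is 3-colorable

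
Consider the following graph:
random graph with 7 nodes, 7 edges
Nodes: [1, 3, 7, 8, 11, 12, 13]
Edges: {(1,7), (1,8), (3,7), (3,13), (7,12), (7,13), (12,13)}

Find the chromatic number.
Clique number ω(G) = 3 (lower bound: χ ≥ ω).
The clique on [3, 7, 13] has size 3, forcing χ ≥ 3, and the coloring below uses 3 colors, so χ(G) = 3.
A valid 3-coloring: color 1: [7, 8, 11]; color 2: [1, 13]; color 3: [3, 12].

χ(G) = 3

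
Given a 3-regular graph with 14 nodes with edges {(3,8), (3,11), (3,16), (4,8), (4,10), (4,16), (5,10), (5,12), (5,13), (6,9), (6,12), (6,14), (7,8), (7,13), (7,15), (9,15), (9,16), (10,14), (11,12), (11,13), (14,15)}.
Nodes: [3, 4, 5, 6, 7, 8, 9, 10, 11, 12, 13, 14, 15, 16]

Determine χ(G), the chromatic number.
Clique number ω(G) = 2 (lower bound: χ ≥ ω).
Odd cycle [10, 5, 12, 11, 3, 16, 4] needs 3 colors (χ ≥ 3).
The coloring below uses 3 colors, so χ(G) = 3.
A valid 3-coloring: color 1: [8, 10, 12, 13, 15, 16]; color 2: [3, 4, 5, 6, 7]; color 3: [9, 11, 14].

χ(G) = 3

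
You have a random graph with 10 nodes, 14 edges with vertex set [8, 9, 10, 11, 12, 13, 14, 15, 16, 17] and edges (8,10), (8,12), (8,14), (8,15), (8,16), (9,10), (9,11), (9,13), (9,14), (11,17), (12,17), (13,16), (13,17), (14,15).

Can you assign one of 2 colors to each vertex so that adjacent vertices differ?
The clique on vertices [8, 14, 15] has size 3 > 2, so it alone needs 3 colors.

No, G is not 2-colorable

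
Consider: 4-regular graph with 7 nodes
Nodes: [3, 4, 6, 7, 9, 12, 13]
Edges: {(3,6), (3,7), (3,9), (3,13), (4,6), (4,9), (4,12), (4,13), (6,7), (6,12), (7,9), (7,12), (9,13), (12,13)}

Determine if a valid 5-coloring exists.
Yes, G is 5-colorable

A valid 5-coloring: color 1: [4, 7]; color 2: [9, 12]; color 3: [6, 13]; color 4: [3].
(χ(G) = 4 ≤ 5.)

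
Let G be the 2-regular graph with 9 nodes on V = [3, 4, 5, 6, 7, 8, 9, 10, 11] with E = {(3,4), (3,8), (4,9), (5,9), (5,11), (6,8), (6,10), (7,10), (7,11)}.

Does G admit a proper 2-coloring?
No, G is not 2-colorable

Odd cycle [8, 6, 10, 7, 11, 5, 9, 4, 3] needs 3 colors (χ ≥ 3).
Hence χ(G) ≥ 3 > 2, so no proper 2-coloring exists.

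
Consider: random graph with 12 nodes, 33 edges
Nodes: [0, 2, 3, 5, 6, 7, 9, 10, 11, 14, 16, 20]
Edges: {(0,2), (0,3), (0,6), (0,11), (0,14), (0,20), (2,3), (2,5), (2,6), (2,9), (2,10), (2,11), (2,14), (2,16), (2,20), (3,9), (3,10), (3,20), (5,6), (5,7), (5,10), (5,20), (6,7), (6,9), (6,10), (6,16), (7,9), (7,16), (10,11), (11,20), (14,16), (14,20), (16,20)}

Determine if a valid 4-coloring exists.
A valid 4-coloring: color 1: [2, 7]; color 2: [6, 20]; color 3: [0, 9, 10, 16]; color 4: [3, 5, 11, 14].
(χ(G) = 4 ≤ 4.)

Yes, G is 4-colorable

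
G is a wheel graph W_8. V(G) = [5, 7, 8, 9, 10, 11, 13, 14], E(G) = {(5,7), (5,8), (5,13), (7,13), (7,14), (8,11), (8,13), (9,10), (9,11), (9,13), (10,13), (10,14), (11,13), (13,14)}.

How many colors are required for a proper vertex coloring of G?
Clique number ω(G) = 3 (lower bound: χ ≥ ω).
Odd cycle [14, 10, 9, 11, 8, 5, 7] needs 3 colors (χ ≥ 3).
Vertex 13 is adjacent to every vertex of [5, 7, 8, 9, 10, 11, 14], which already need 3 colors among themselves, so 13 needs a new color (χ ≥ 4).
The coloring below uses 4 colors, so χ(G) = 4.
A valid 4-coloring: color 1: [13]; color 2: [5, 9, 14]; color 3: [7, 10, 11]; color 4: [8].

χ(G) = 4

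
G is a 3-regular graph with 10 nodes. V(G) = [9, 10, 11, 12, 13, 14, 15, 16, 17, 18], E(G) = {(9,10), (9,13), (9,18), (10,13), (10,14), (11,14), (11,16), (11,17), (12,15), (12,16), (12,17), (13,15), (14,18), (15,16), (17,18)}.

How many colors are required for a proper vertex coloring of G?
Clique number ω(G) = 3 (lower bound: χ ≥ ω).
The clique on [9, 10, 13] has size 3, forcing χ ≥ 3, and the coloring below uses 3 colors, so χ(G) = 3.
A valid 3-coloring: color 1: [10, 11, 15, 18]; color 2: [12, 13, 14]; color 3: [9, 16, 17].

χ(G) = 3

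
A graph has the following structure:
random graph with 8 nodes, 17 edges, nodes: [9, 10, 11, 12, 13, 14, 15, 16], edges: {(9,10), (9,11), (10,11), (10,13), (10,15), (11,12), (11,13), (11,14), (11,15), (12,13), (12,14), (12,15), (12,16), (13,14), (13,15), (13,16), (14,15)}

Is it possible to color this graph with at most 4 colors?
The clique on vertices [11, 12, 13, 14, 15] has size 5 > 4, so it alone needs 5 colors.

No, G is not 4-colorable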